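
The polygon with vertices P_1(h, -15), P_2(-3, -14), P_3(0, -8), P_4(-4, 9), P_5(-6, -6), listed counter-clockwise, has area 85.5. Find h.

-7

Write out the shoelace sum; only the two edges meeting at P_1 involve h:
2·Area = [((-6)·(-15) − h·(-6)) + (h·(-14) − (-3)·(-15))] + 70
       = -8·h + 115 = 171
⇒ h = -7.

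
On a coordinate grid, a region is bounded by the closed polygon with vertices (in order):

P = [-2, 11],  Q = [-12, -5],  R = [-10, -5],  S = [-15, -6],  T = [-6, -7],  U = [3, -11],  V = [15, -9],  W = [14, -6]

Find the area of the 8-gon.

Apply the surveyor's formula: 2A = Σ (x_i·y_{i+1} − x_{i+1}·y_i), indices taken mod 8.
Cross-terms: 142, 10, -15, 69, 87, 138, 36, 142  ⇒  Σ = 609
Area = |Σ|/2 = 304.5.

304.5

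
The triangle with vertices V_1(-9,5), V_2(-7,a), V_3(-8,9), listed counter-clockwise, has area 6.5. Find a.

The doubled signed area Σ (x_i y_{i+1} − x_{i+1} y_i) is linear in a.
With a=0 it equals 13; the coefficient of a is -1 (from the two edges through V_2).
So -1·a + 13 = 2·6.5 = 13 ⇒ a = 0.

0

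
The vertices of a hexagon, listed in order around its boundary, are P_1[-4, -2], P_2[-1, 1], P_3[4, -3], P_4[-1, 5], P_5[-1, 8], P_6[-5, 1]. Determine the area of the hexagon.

Apply the shoelace formula: 2A = Σ (x_i·y_{i+1} − x_{i+1}·y_i), indices taken mod 6.
Σ = (-6) + (-1) + (17) + (-3) + (39) + (14) = 60
Area = |Σ|/2 = 30.

30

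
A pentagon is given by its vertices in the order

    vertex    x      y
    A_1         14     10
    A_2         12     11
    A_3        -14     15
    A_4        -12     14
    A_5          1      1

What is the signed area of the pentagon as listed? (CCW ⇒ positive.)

161

A_1→A_2: (14)(11) − (12)(10) = 34
A_2→A_3: (12)(15) − (-14)(11) = 334
A_3→A_4: (-14)(14) − (-12)(15) = -16
A_4→A_5: (-12)(1) − (1)(14) = -26
A_5→A_1: (1)(10) − (14)(1) = -4
Σ = 322
Signed area = Σ/2 = 161 (positive ⇒ counter-clockwise traversal).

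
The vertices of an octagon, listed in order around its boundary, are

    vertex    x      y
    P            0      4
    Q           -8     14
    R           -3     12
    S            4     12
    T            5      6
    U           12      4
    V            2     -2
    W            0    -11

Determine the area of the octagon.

124

P→Q: (0)(14) − (-8)(4) = 32
Q→R: (-8)(12) − (-3)(14) = -54
R→S: (-3)(12) − (4)(12) = -84
S→T: (4)(6) − (5)(12) = -36
T→U: (5)(4) − (12)(6) = -52
U→V: (12)(-2) − (2)(4) = -32
V→W: (2)(-11) − (0)(-2) = -22
W→P: (0)(4) − (0)(-11) = 0
Σ = -248
Area = |Σ|/2 = 124.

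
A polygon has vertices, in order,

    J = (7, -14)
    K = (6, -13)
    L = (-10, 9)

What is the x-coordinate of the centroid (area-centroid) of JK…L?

Apply the surveyor's formula. First the cross-terms c_i = x_i·y_{i+1} − x_{i+1}·y_i:
  -7, -76, 77  ⇒  2A = -6, A = -3.
Then Σ (x_i + x_{i+1})·c_i = -18, so x̄ = -18 / (6·(-3)) = 1.

1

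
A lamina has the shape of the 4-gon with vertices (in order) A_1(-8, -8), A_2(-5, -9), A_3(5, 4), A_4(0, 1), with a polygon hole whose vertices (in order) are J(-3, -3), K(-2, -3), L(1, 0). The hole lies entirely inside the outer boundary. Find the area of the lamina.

Outer boundary:
Apply the shoelace (surveyor's) formula: 2A = Σ (x_i·y_{i+1} − x_{i+1}·y_i), indices taken mod 4.
Cross-terms: 32, 25, 5, 8  ⇒  Σ = 70
Area = |Σ|/2 = 35.
Hole:
Apply Gauss's area formula: 2A = Σ (x_i·y_{i+1} − x_{i+1}·y_i), indices taken mod 3.
J→K: (-3)(-3) − (-2)(-3) = 3
K→L: (-2)(0) − (1)(-3) = 3
L→J: (1)(-3) − (-3)(0) = -3
Σ = 3
Area = |Σ|/2 = 1.5.
Net area = 35 − 1.5 = 33.5.

33.5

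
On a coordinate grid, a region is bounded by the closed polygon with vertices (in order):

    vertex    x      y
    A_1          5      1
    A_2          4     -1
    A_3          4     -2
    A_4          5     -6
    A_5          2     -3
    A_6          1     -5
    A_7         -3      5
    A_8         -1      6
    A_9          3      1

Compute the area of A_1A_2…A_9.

40.5

Apply the shoelace formula: 2A = Σ (x_i·y_{i+1} − x_{i+1}·y_i), indices taken mod 9.
Σ = (-9) + (-4) + (-14) + (-3) + (-7) + (-10) + (-13) + (-19) + (-2) = -81
Area = |Σ|/2 = 40.5.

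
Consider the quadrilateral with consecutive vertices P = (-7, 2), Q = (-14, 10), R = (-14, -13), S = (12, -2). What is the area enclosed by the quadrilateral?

237

Apply the surveyor's formula: 2A = Σ (x_i·y_{i+1} − x_{i+1}·y_i), indices taken mod 4.
Σ = (-42) + (322) + (184) + (10) = 474
Area = |Σ|/2 = 237.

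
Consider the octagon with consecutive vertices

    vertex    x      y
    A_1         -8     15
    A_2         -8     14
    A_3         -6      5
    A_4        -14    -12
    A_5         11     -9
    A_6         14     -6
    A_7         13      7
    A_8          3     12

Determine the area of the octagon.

482

Apply Gauss's area formula: 2A = Σ (x_i·y_{i+1} − x_{i+1}·y_i), indices taken mod 8.
Σ = (8) + (44) + (142) + (258) + (60) + (176) + (135) + (141) = 964
Area = |Σ|/2 = 482.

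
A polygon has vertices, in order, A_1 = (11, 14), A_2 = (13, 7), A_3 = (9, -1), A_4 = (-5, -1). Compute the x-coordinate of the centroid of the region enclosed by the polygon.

Apply the shoelace formula. First the cross-terms c_i = x_i·y_{i+1} − x_{i+1}·y_i:
  -105, -76, -14, -59  ⇒  2A = -254, A = -127.
Then Σ (x_i + x_{i+1})·c_i = -4602, so x̄ = -4602 / (6·(-127)) = 767/127.

767/127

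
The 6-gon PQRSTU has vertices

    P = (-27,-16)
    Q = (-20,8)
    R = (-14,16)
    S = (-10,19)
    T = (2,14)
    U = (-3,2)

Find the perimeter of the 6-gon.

96

|PQ| = √((7)² + (24)²) = √625 = 25
|QR| = √((6)² + (8)²) = √100 = 10
|RS| = √((4)² + (3)²) = √25 = 5
|ST| = √((12)² + (-5)²) = √169 = 13
|TU| = √((-5)² + (-12)²) = √169 = 13
|UP| = √((-24)² + (-18)²) = √900 = 30
Perimeter = 25 + 10 + 5 + 13 + 13 + 30 = 96.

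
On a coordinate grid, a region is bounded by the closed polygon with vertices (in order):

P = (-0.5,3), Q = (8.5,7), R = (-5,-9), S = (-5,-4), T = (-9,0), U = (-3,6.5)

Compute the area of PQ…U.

97.875

Apply Gauss's area formula: 2A = Σ (x_i·y_{i+1} − x_{i+1}·y_i), indices taken mod 6.
P→Q: (-0.5)(7) − (8.5)(3) = -29
Q→R: (8.5)(-9) − (-5)(7) = -41.5
R→S: (-5)(-4) − (-5)(-9) = -25
S→T: (-5)(0) − (-9)(-4) = -36
T→U: (-9)(6.5) − (-3)(0) = -58.5
U→P: (-3)(3) − (-0.5)(6.5) = -5.75
Σ = -195.75
Area = |Σ|/2 = 97.875.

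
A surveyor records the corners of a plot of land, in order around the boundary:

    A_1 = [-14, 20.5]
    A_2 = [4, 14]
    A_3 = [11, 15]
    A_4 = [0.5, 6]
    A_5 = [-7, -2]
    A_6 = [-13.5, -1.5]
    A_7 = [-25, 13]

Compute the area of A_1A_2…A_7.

Apply the shoelace (surveyor's) formula: 2A = Σ (x_i·y_{i+1} − x_{i+1}·y_i), indices taken mod 7.
Σ = (-278) + (-94) + (58.5) + (41) + (-16.5) + (-213) + (-330.5) = -832.5
Area = |Σ|/2 = 416.25.

416.25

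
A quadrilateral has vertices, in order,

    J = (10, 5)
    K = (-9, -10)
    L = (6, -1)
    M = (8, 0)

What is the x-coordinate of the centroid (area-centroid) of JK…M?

95/31

Apply Gauss's area formula. First the cross-terms c_i = x_i·y_{i+1} − x_{i+1}·y_i:
  -55, 69, 8, 40  ⇒  2A = 62, A = 31.
Then Σ (x_i + x_{i+1})·c_i = 570, so x̄ = 570 / (6·31) = 95/31.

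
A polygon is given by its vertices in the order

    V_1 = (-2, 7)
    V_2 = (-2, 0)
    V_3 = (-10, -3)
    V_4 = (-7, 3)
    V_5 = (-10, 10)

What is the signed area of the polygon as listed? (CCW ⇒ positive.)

Σ = (14) + (6) + (-51) + (-40) + (-50) = -121
Signed area = Σ/2 = -60.5 (negative ⇒ clockwise traversal).

-60.5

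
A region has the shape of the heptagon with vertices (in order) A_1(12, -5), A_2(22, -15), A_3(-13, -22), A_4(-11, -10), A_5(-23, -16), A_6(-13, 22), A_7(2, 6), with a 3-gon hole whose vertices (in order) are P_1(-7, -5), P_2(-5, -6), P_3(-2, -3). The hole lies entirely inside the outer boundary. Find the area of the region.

912

Outer boundary:
Apply the surveyor's formula: 2A = Σ (x_i·y_{i+1} − x_{i+1}·y_i), indices taken mod 7.
Σ = (-70) + (-679) + (-112) + (-54) + (-714) + (-122) + (-82) = -1833
Area = |Σ|/2 = 916.5.
Hole:
Apply the shoelace formula: 2A = Σ (x_i·y_{i+1} − x_{i+1}·y_i), indices taken mod 3.
Σ = (17) + (3) + (-11) = 9
Area = |Σ|/2 = 4.5.
Net area = 916.5 − 4.5 = 912.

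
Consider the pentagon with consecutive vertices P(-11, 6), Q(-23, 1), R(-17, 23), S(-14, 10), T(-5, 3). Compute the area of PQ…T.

111

Apply the shoelace formula: 2A = Σ (x_i·y_{i+1} − x_{i+1}·y_i), indices taken mod 5.
Cross-terms: 127, -512, 152, 8, 3  ⇒  Σ = -222
Area = |Σ|/2 = 111.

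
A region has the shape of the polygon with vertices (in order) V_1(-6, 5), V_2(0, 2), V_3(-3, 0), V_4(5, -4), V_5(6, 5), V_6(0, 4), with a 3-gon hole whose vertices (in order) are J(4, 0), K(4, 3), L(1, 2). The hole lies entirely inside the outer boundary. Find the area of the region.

Outer boundary:
Apply the shoelace (surveyor's) formula: 2A = Σ (x_i·y_{i+1} − x_{i+1}·y_i), indices taken mod 6.
Σ = (-12) + (6) + (12) + (49) + (24) + (24) = 103
Area = |Σ|/2 = 51.5.
Hole:
Apply the shoelace (surveyor's) formula: 2A = Σ (x_i·y_{i+1} − x_{i+1}·y_i), indices taken mod 3.
Cross-terms: 12, 5, -8  ⇒  Σ = 9
Area = |Σ|/2 = 4.5.
Net area = 51.5 − 4.5 = 47.

47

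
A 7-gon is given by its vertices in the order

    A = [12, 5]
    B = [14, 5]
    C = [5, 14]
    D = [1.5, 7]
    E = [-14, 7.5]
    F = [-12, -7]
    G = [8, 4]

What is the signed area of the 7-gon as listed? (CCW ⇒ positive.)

Apply the shoelace formula: 2A = Σ (x_i·y_{i+1} − x_{i+1}·y_i), indices taken mod 7.
Cross-terms: -10, 171, 14, 109.25, 188, 8, -8  ⇒  Σ = 472.25
Signed area = Σ/2 = 236.125 (positive ⇒ counter-clockwise traversal).

236.125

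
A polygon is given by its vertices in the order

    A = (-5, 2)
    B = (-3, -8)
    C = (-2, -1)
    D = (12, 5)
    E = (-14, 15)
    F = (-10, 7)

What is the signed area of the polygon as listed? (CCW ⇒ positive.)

176

Apply the shoelace (surveyor's) formula: 2A = Σ (x_i·y_{i+1} − x_{i+1}·y_i), indices taken mod 6.
Σ = (46) + (-13) + (2) + (250) + (52) + (15) = 352
Signed area = Σ/2 = 176 (positive ⇒ counter-clockwise traversal).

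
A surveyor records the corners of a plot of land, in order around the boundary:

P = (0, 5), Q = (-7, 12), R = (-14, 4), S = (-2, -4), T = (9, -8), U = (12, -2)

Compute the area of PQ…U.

214.5

Apply the shoelace (surveyor's) formula: 2A = Σ (x_i·y_{i+1} − x_{i+1}·y_i), indices taken mod 6.
Σ = (35) + (140) + (64) + (52) + (78) + (60) = 429
Area = |Σ|/2 = 214.5.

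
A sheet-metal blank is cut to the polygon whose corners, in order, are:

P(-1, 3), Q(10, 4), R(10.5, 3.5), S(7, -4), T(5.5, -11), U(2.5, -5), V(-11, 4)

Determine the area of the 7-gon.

Σ = (-34) + (-7) + (-66.5) + (-55) + (0) + (-45) + (-29) = -236.5
Area = |Σ|/2 = 118.25.

118.25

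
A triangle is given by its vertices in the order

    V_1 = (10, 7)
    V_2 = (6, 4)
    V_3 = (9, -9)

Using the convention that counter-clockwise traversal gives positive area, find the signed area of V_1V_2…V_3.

Apply the surveyor's formula: 2A = Σ (x_i·y_{i+1} − x_{i+1}·y_i), indices taken mod 3.
Cross-terms: -2, -90, 153  ⇒  Σ = 61
Signed area = Σ/2 = 30.5 (positive ⇒ counter-clockwise traversal).

30.5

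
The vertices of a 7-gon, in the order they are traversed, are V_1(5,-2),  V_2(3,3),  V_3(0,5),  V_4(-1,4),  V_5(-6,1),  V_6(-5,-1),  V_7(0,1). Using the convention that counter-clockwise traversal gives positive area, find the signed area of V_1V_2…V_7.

Apply Gauss's area formula: 2A = Σ (x_i·y_{i+1} − x_{i+1}·y_i), indices taken mod 7.
Σ = (21) + (15) + (5) + (23) + (11) + (-5) + (-5) = 65
Signed area = Σ/2 = 32.5 (positive ⇒ counter-clockwise traversal).

32.5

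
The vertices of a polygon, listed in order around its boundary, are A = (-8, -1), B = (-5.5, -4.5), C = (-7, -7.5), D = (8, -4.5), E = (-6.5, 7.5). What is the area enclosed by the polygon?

Apply the shoelace (surveyor's) formula: 2A = Σ (x_i·y_{i+1} − x_{i+1}·y_i), indices taken mod 5.
Σ = (30.5) + (9.75) + (91.5) + (30.75) + (66.5) = 229
Area = |Σ|/2 = 114.5.

114.5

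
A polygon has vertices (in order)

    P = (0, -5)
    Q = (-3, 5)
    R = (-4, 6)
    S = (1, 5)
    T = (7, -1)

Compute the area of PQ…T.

55

Cross-terms: -15, 2, -26, -36, -35  ⇒  Σ = -110
Area = |Σ|/2 = 55.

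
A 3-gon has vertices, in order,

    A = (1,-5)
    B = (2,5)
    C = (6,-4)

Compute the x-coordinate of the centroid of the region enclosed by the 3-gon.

3

Apply Gauss's area formula. First the cross-terms c_i = x_i·y_{i+1} − x_{i+1}·y_i:
  15, -38, -26  ⇒  2A = -49, A = -24.5.
Then Σ (x_i + x_{i+1})·c_i = -441, so x̄ = -441 / (6·(-24.5)) = 3.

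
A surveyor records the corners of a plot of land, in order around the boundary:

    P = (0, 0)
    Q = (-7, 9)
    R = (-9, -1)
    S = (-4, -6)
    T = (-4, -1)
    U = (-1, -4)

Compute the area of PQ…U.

66.5

Σ = (0) + (88) + (50) + (-20) + (15) + (0) = 133
Area = |Σ|/2 = 66.5.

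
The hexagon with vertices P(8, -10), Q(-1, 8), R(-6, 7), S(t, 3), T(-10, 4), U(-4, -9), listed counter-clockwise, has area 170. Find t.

-5

Write out the shoelace sum; only the two edges meeting at S involve t:
2·Area = [((-6)·3 − t·7) + (t·4 − (-10)·3)] + 313
       = -3·t + 325 = 340
⇒ t = -5.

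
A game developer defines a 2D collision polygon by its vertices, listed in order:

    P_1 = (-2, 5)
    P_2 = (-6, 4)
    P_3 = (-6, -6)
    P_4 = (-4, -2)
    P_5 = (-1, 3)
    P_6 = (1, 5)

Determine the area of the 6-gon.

31.5

Apply Gauss's area formula: 2A = Σ (x_i·y_{i+1} − x_{i+1}·y_i), indices taken mod 6.
Σ = (22) + (60) + (-12) + (-14) + (-8) + (15) = 63
Area = |Σ|/2 = 31.5.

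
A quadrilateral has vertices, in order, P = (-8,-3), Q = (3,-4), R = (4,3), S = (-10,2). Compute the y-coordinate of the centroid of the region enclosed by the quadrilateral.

-28/75

Apply the shoelace formula. First the cross-terms c_i = x_i·y_{i+1} − x_{i+1}·y_i:
  41, 25, 38, 46  ⇒  2A = 150, A = 75.
Then Σ (y_i + y_{i+1})·c_i = -168, so ȳ = -168 / (6·75) = -28/75.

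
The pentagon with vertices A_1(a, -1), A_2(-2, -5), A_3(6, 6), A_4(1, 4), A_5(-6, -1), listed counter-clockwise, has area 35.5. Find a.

-2

Write out the shoelace sum; only the two edges meeting at A_1 involve a:
2·Area = [((-6)·(-1) − a·(-1)) + (a·(-5) − (-2)·(-1))] + 59
       = -4·a + 63 = 71
⇒ a = -2.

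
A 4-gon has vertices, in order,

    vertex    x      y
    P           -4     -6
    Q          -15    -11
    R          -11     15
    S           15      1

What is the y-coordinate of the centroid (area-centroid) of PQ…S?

Apply the surveyor's formula. First the cross-terms c_i = x_i·y_{i+1} − x_{i+1}·y_i:
  -46, -346, -236, -86  ⇒  2A = -714, A = -357.
Then Σ (y_i + y_{i+1})·c_i = -3948, so ȳ = -3948 / (6·(-357)) = 94/51.

94/51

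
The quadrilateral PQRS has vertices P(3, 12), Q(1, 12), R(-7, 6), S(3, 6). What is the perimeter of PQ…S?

28

|PQ| = √((-2)² + (0)²) = √4 = 2
|QR| = √((-8)² + (-6)²) = √100 = 10
|RS| = √((10)² + (0)²) = √100 = 10
|SP| = √((0)² + (6)²) = √36 = 6
Perimeter = 2 + 10 + 10 + 6 = 28.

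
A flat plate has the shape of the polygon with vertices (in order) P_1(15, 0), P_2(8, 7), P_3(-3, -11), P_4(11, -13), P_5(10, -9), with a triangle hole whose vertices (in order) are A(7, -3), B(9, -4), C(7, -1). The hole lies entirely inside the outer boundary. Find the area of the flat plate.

180

Outer boundary:
Cross-terms: 105, -67, 160, 31, 135  ⇒  Σ = 364
Area = |Σ|/2 = 182.
Hole:
Σ = (-1) + (19) + (-14) = 4
Area = |Σ|/2 = 2.
Net area = 182 − 2 = 180.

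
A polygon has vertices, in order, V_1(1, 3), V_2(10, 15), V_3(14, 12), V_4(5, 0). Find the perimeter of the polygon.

|V_1V_2| = √((9)² + (12)²) = √225 = 15
|V_2V_3| = √((4)² + (-3)²) = √25 = 5
|V_3V_4| = √((-9)² + (-12)²) = √225 = 15
|V_4V_1| = √((-4)² + (3)²) = √25 = 5
Perimeter = 15 + 5 + 15 + 5 = 40.

40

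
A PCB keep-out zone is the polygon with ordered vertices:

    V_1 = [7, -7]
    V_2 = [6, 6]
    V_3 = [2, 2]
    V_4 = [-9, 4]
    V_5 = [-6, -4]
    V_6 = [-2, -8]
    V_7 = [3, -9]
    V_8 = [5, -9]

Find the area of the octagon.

Σ = (84) + (0) + (26) + (60) + (40) + (42) + (18) + (28) = 298
Area = |Σ|/2 = 149.

149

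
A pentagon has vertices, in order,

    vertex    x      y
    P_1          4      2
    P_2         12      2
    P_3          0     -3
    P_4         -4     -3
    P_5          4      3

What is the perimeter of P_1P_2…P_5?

36

|P_1P_2| = √((8)² + (0)²) = √64 = 8
|P_2P_3| = √((-12)² + (-5)²) = √169 = 13
|P_3P_4| = √((-4)² + (0)²) = √16 = 4
|P_4P_5| = √((8)² + (6)²) = √100 = 10
|P_5P_1| = √((0)² + (-1)²) = √1 = 1
Perimeter = 8 + 13 + 4 + 10 + 1 = 36.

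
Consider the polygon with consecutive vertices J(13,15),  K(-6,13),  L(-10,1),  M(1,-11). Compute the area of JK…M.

Σ = (259) + (124) + (109) + (158) = 650
Area = |Σ|/2 = 325.

325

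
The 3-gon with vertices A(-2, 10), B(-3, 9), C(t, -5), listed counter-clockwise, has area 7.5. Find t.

The doubled signed area Σ (x_i y_{i+1} − x_{i+1} y_i) is linear in t.
With t=0 it equals 17; the coefficient of t is 1 (from the two edges through C).
So 1·t + 17 = 2·7.5 = 15 ⇒ t = -2.

-2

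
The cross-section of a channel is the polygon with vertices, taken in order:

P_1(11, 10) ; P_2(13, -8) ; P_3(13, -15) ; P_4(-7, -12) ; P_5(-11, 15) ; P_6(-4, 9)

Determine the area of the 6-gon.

492.5

Apply the surveyor's formula: 2A = Σ (x_i·y_{i+1} − x_{i+1}·y_i), indices taken mod 6.
Σ = (-218) + (-91) + (-261) + (-237) + (-39) + (-139) = -985
Area = |Σ|/2 = 492.5.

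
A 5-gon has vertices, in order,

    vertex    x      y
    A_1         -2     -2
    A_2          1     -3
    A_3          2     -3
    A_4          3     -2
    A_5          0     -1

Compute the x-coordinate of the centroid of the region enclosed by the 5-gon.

Apply Gauss's area formula. First the cross-terms c_i = x_i·y_{i+1} − x_{i+1}·y_i:
  8, 3, 5, -3, -2  ⇒  2A = 11, A = 5.5.
Then Σ (x_i + x_{i+1})·c_i = 21, so x̄ = 21 / (6·5.5) = 7/11.

7/11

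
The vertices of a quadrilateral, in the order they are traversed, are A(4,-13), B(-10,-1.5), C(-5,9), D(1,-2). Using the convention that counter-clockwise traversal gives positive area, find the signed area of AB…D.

-118.75

Apply Gauss's area formula: 2A = Σ (x_i·y_{i+1} − x_{i+1}·y_i), indices taken mod 4.
Cross-terms: -136, -97.5, 1, -5  ⇒  Σ = -237.5
Signed area = Σ/2 = -118.75 (negative ⇒ clockwise traversal).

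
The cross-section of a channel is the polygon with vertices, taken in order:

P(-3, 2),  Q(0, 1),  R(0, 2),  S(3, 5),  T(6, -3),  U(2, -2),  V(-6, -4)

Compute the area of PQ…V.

49

Cross-terms: -3, 0, -6, -39, -6, -20, -24  ⇒  Σ = -98
Area = |Σ|/2 = 49.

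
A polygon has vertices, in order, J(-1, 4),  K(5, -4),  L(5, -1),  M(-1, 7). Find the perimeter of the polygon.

26

|JK| = √((6)² + (-8)²) = √100 = 10
|KL| = √((0)² + (3)²) = √9 = 3
|LM| = √((-6)² + (8)²) = √100 = 10
|MJ| = √((0)² + (-3)²) = √9 = 3
Perimeter = 10 + 3 + 10 + 3 = 26.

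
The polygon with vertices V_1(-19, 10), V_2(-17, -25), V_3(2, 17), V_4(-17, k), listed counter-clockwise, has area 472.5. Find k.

The doubled signed area Σ (x_i y_{i+1} − x_{i+1} y_i) is linear in k.
With k=0 it equals 525; the coefficient of k is 21 (from the two edges through V_4).
So 21·k + 525 = 2·472.5 = 945 ⇒ k = 20.

20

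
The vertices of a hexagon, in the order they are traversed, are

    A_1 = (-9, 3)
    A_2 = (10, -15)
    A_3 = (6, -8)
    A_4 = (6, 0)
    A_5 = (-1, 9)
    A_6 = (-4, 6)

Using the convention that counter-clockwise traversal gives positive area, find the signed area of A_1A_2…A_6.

Σ = (105) + (10) + (48) + (54) + (30) + (42) = 289
Signed area = Σ/2 = 144.5 (positive ⇒ counter-clockwise traversal).

144.5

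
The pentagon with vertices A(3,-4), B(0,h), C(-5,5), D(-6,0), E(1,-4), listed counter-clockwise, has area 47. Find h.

The doubled signed area Σ (x_i y_{i+1} − x_{i+1} y_i) is linear in h.
With h=0 it equals 62; the coefficient of h is 8 (from the two edges through B).
So 8·h + 62 = 2·47 = 94 ⇒ h = 4.

4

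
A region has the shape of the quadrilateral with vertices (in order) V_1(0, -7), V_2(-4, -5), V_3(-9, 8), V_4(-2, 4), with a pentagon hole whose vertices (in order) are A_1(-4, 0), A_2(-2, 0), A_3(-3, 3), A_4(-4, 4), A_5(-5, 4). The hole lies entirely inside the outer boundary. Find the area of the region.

48.5

Outer boundary:
Σ = (-28) + (-77) + (-20) + (14) = -111
Area = |Σ|/2 = 55.5.
Hole:
Apply the shoelace (surveyor's) formula: 2A = Σ (x_i·y_{i+1} − x_{i+1}·y_i), indices taken mod 5.
Cross-terms: 0, -6, 0, 4, 16  ⇒  Σ = 14
Area = |Σ|/2 = 7.
Net area = 55.5 − 7 = 48.5.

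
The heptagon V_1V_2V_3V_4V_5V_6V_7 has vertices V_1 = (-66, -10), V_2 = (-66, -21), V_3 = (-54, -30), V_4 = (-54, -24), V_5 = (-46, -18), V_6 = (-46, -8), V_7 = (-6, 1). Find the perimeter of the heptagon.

154

|V_1V_2| = √((0)² + (-11)²) = √121 = 11
|V_2V_3| = √((12)² + (-9)²) = √225 = 15
|V_3V_4| = √((0)² + (6)²) = √36 = 6
|V_4V_5| = √((8)² + (6)²) = √100 = 10
|V_5V_6| = √((0)² + (10)²) = √100 = 10
|V_6V_7| = √((40)² + (9)²) = √1681 = 41
|V_7V_1| = √((-60)² + (-11)²) = √3721 = 61
Perimeter = 11 + 15 + 6 + 10 + 10 + 41 + 61 = 154.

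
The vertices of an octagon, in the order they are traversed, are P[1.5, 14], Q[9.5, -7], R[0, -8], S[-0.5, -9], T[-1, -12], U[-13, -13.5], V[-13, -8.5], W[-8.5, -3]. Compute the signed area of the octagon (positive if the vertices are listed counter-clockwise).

-290.875

Σ = (-143.5) + (-76) + (-4) + (-3) + (-142.5) + (-65) + (-33.25) + (-114.5) = -581.75
Signed area = Σ/2 = -290.875 (negative ⇒ clockwise traversal).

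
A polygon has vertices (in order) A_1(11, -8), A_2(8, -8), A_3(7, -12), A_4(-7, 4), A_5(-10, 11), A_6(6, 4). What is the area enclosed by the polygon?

177.5

Apply the surveyor's formula: 2A = Σ (x_i·y_{i+1} − x_{i+1}·y_i), indices taken mod 6.
Σ = (-24) + (-40) + (-56) + (-37) + (-106) + (-92) = -355
Area = |Σ|/2 = 177.5.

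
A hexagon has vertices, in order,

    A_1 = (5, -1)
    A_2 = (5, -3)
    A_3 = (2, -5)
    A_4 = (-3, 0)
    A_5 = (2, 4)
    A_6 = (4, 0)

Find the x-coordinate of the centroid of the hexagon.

Apply Gauss's area formula. First the cross-terms c_i = x_i·y_{i+1} − x_{i+1}·y_i:
  -10, -19, -15, -12, -16, -4  ⇒  2A = -76, A = -38.
Then Σ (x_i + x_{i+1})·c_i = -338, so x̄ = -338 / (6·(-38)) = 169/114.

169/114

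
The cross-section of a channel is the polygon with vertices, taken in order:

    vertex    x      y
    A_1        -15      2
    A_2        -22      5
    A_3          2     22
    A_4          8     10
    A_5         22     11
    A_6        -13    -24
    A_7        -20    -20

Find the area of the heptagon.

879

Apply Gauss's area formula: 2A = Σ (x_i·y_{i+1} − x_{i+1}·y_i), indices taken mod 7.
Σ = (-31) + (-494) + (-156) + (-132) + (-385) + (-220) + (-340) = -1758
Area = |Σ|/2 = 879.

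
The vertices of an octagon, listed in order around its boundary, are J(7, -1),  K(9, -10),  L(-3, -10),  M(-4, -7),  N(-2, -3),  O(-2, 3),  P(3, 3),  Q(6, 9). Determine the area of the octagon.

144.5

Apply the shoelace formula: 2A = Σ (x_i·y_{i+1} − x_{i+1}·y_i), indices taken mod 8.
Σ = (-61) + (-120) + (-19) + (-2) + (-12) + (-15) + (9) + (-69) = -289
Area = |Σ|/2 = 144.5.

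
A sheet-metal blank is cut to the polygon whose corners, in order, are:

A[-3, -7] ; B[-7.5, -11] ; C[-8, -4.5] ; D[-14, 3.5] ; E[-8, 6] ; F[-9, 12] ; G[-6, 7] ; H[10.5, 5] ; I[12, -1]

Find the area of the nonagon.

Apply the shoelace formula: 2A = Σ (x_i·y_{i+1} − x_{i+1}·y_i), indices taken mod 9.
A→B: (-3)(-11) − (-7.5)(-7) = -19.5
B→C: (-7.5)(-4.5) − (-8)(-11) = -54.25
C→D: (-8)(3.5) − (-14)(-4.5) = -91
D→E: (-14)(6) − (-8)(3.5) = -56
E→F: (-8)(12) − (-9)(6) = -42
F→G: (-9)(7) − (-6)(12) = 9
G→H: (-6)(5) − (10.5)(7) = -103.5
H→I: (10.5)(-1) − (12)(5) = -70.5
I→A: (12)(-7) − (-3)(-1) = -87
Σ = -514.75
Area = |Σ|/2 = 257.375.

257.375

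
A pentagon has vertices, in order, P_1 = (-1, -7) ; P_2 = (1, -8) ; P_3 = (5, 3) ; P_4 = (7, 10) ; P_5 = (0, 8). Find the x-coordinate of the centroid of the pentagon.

Apply Gauss's area formula. First the cross-terms c_i = x_i·y_{i+1} − x_{i+1}·y_i:
  15, 43, 29, 56, 8  ⇒  2A = 151, A = 75.5.
Then Σ (x_i + x_{i+1})·c_i = 990, so x̄ = 990 / (6·75.5) = 330/151.

330/151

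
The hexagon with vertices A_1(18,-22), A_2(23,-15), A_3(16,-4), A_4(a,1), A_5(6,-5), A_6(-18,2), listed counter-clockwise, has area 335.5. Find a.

5

Write out the shoelace sum; only the two edges meeting at A_4 involve a:
2·Area = [(16·1 − a·(-4)) + (a·(-5) − 6·1)] + 666
       = -1·a + 676 = 671
⇒ a = 5.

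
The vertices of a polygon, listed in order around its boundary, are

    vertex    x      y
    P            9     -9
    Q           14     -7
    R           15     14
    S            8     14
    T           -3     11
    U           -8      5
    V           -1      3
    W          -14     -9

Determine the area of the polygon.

452

Cross-terms: 63, 301, 98, 130, 73, -19, 51, 207  ⇒  Σ = 904
Area = |Σ|/2 = 452.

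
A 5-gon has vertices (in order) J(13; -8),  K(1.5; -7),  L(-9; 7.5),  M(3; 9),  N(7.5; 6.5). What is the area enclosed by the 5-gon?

Apply Gauss's area formula: 2A = Σ (x_i·y_{i+1} − x_{i+1}·y_i), indices taken mod 5.
Σ = (-79) + (-51.75) + (-103.5) + (-48) + (-144.5) = -426.75
Area = |Σ|/2 = 213.375.

213.375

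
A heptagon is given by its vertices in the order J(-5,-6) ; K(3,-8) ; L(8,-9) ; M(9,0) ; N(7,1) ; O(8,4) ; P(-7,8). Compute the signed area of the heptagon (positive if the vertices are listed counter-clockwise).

Apply the surveyor's formula: 2A = Σ (x_i·y_{i+1} − x_{i+1}·y_i), indices taken mod 7.
J→K: (-5)(-8) − (3)(-6) = 58
K→L: (3)(-9) − (8)(-8) = 37
L→M: (8)(0) − (9)(-9) = 81
M→N: (9)(1) − (7)(0) = 9
N→O: (7)(4) − (8)(1) = 20
O→P: (8)(8) − (-7)(4) = 92
P→J: (-7)(-6) − (-5)(8) = 82
Σ = 379
Signed area = Σ/2 = 189.5 (positive ⇒ counter-clockwise traversal).

189.5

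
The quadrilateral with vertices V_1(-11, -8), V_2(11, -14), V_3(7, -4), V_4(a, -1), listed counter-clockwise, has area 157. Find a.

-9

The doubled signed area Σ (x_i y_{i+1} − x_{i+1} y_i) is linear in a.
With a=0 it equals 278; the coefficient of a is -4 (from the two edges through V_4).
So -4·a + 278 = 2·157 = 314 ⇒ a = -9.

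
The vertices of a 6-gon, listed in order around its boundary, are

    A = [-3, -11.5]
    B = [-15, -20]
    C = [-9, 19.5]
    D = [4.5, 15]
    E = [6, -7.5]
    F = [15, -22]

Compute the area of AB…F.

Apply the surveyor's formula: 2A = Σ (x_i·y_{i+1} − x_{i+1}·y_i), indices taken mod 6.
Cross-terms: -112.5, -472.5, -222.75, -123.75, -19.5, -238.5  ⇒  Σ = -1189.5
Area = |Σ|/2 = 594.75.

594.75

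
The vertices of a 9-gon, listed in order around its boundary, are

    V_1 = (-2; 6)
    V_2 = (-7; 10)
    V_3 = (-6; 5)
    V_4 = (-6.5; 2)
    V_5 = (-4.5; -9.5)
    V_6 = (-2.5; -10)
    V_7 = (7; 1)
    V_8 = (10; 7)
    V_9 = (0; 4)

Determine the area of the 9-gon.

Apply Gauss's area formula: 2A = Σ (x_i·y_{i+1} − x_{i+1}·y_i), indices taken mod 9.
Σ = (22) + (25) + (20.5) + (70.75) + (21.25) + (67.5) + (39) + (40) + (8) = 314
Area = |Σ|/2 = 157.

157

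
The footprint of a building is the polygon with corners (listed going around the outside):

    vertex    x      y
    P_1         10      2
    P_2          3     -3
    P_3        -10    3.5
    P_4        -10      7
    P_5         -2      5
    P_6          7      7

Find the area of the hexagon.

115.75

Cross-terms: -36, -19.5, -35, -36, -49, -56  ⇒  Σ = -231.5
Area = |Σ|/2 = 115.75.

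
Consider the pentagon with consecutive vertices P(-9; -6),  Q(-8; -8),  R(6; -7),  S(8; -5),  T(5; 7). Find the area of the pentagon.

134

Apply Gauss's area formula: 2A = Σ (x_i·y_{i+1} − x_{i+1}·y_i), indices taken mod 5.
P→Q: (-9)(-8) − (-8)(-6) = 24
Q→R: (-8)(-7) − (6)(-8) = 104
R→S: (6)(-5) − (8)(-7) = 26
S→T: (8)(7) − (5)(-5) = 81
T→P: (5)(-6) − (-9)(7) = 33
Σ = 268
Area = |Σ|/2 = 134.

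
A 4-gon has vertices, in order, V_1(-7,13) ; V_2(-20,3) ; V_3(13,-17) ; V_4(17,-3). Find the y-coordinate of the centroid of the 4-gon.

-113/99

Apply the surveyor's formula. First the cross-terms c_i = x_i·y_{i+1} − x_{i+1}·y_i:
  239, 301, 250, 200  ⇒  2A = 990, A = 495.
Then Σ (y_i + y_{i+1})·c_i = -3390, so ȳ = -3390 / (6·495) = -113/99.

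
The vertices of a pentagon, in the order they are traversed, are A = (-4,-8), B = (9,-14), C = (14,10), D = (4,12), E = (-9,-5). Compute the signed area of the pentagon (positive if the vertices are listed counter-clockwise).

Σ = (128) + (286) + (128) + (88) + (52) = 682
Signed area = Σ/2 = 341 (positive ⇒ counter-clockwise traversal).

341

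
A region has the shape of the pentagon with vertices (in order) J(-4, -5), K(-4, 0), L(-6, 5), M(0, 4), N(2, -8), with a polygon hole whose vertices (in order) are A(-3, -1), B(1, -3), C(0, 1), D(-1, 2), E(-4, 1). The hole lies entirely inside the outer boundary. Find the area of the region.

Outer boundary:
Cross-terms: -20, -20, -24, -8, -42  ⇒  Σ = -114
Area = |Σ|/2 = 57.
Hole:
A→B: (-3)(-3) − (1)(-1) = 10
B→C: (1)(1) − (0)(-3) = 1
C→D: (0)(2) − (-1)(1) = 1
D→E: (-1)(1) − (-4)(2) = 7
E→A: (-4)(-1) − (-3)(1) = 7
Σ = 26
Area = |Σ|/2 = 13.
Net area = 57 − 13 = 44.

44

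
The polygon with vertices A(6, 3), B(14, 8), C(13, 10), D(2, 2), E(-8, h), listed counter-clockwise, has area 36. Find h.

-8

The doubled signed area Σ (x_i y_{i+1} − x_{i+1} y_i) is linear in h.
With h=0 it equals 40; the coefficient of h is -4 (from the two edges through E).
So -4·h + 40 = 2·36 = 72 ⇒ h = -8.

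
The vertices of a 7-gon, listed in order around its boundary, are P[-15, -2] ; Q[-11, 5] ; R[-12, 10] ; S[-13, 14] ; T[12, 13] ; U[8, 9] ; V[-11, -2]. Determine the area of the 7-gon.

221.5

Apply Gauss's area formula: 2A = Σ (x_i·y_{i+1} − x_{i+1}·y_i), indices taken mod 7.
Σ = (-97) + (-50) + (-38) + (-337) + (4) + (83) + (-8) = -443
Area = |Σ|/2 = 221.5.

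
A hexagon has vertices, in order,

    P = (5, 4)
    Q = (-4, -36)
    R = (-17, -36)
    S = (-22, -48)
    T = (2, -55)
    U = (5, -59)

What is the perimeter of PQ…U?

160

|PQ| = √((-9)² + (-40)²) = √1681 = 41
|QR| = √((-13)² + (0)²) = √169 = 13
|RS| = √((-5)² + (-12)²) = √169 = 13
|ST| = √((24)² + (-7)²) = √625 = 25
|TU| = √((3)² + (-4)²) = √25 = 5
|UP| = √((0)² + (63)²) = √3969 = 63
Perimeter = 41 + 13 + 13 + 25 + 5 + 63 = 160.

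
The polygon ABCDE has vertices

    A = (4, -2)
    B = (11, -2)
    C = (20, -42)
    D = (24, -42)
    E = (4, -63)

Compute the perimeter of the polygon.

142

|AB| = √((7)² + (0)²) = √49 = 7
|BC| = √((9)² + (-40)²) = √1681 = 41
|CD| = √((4)² + (0)²) = √16 = 4
|DE| = √((-20)² + (-21)²) = √841 = 29
|EA| = √((0)² + (61)²) = √3721 = 61
Perimeter = 7 + 41 + 4 + 29 + 61 = 142.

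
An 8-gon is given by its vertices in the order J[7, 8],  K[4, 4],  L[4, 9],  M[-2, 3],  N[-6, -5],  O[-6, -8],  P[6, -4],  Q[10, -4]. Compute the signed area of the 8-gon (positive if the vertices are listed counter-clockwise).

J→K: (7)(4) − (4)(8) = -4
K→L: (4)(9) − (4)(4) = 20
L→M: (4)(3) − (-2)(9) = 30
M→N: (-2)(-5) − (-6)(3) = 28
N→O: (-6)(-8) − (-6)(-5) = 18
O→P: (-6)(-4) − (6)(-8) = 72
P→Q: (6)(-4) − (10)(-4) = 16
Q→J: (10)(8) − (7)(-4) = 108
Σ = 288
Signed area = Σ/2 = 144 (positive ⇒ counter-clockwise traversal).

144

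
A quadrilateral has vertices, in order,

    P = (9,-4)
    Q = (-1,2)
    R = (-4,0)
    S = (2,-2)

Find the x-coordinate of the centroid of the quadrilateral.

83/60

Apply the surveyor's formula. First the cross-terms c_i = x_i·y_{i+1} − x_{i+1}·y_i:
  14, 8, 8, 10  ⇒  2A = 40, A = 20.
Then Σ (x_i + x_{i+1})·c_i = 166, so x̄ = 166 / (6·20) = 83/60.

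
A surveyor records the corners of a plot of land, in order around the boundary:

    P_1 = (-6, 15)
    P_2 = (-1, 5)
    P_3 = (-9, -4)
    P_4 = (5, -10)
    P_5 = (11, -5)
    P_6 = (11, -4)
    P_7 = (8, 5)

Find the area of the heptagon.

238.5

Apply Gauss's area formula: 2A = Σ (x_i·y_{i+1} − x_{i+1}·y_i), indices taken mod 7.
Σ = (-15) + (49) + (110) + (85) + (11) + (87) + (150) = 477
Area = |Σ|/2 = 238.5.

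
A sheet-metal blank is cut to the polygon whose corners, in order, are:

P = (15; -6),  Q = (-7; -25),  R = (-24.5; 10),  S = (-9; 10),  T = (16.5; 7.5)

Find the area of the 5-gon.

849.25

Cross-terms: -417, -682.5, -155, -232.5, -211.5  ⇒  Σ = -1698.5
Area = |Σ|/2 = 849.25.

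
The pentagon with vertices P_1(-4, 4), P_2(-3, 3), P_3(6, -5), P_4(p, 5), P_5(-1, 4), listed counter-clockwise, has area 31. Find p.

The doubled signed area Σ (x_i y_{i+1} − x_{i+1} y_i) is linear in p.
With p=0 it equals 44; the coefficient of p is 9 (from the two edges through P_4).
So 9·p + 44 = 2·31 = 62 ⇒ p = 2.

2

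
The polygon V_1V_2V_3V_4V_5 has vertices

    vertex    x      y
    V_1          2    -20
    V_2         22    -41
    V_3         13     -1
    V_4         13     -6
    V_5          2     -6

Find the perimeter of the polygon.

100

|V_1V_2| = √((20)² + (-21)²) = √841 = 29
|V_2V_3| = √((-9)² + (40)²) = √1681 = 41
|V_3V_4| = √((0)² + (-5)²) = √25 = 5
|V_4V_5| = √((-11)² + (0)²) = √121 = 11
|V_5V_1| = √((0)² + (-14)²) = √196 = 14
Perimeter = 29 + 41 + 5 + 11 + 14 = 100.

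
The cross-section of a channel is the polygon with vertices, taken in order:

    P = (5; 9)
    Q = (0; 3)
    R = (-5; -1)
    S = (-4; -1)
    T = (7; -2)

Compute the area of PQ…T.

59.5

P→Q: (5)(3) − (0)(9) = 15
Q→R: (0)(-1) − (-5)(3) = 15
R→S: (-5)(-1) − (-4)(-1) = 1
S→T: (-4)(-2) − (7)(-1) = 15
T→P: (7)(9) − (5)(-2) = 73
Σ = 119
Area = |Σ|/2 = 59.5.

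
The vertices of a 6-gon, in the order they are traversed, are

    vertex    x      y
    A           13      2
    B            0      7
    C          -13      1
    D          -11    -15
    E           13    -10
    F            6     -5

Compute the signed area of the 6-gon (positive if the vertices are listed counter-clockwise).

382.5

Apply the shoelace formula: 2A = Σ (x_i·y_{i+1} − x_{i+1}·y_i), indices taken mod 6.
Cross-terms: 91, 91, 206, 305, -5, 77  ⇒  Σ = 765
Signed area = Σ/2 = 382.5 (positive ⇒ counter-clockwise traversal).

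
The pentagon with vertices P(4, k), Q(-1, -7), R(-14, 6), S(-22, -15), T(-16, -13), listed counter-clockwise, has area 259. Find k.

Write out the shoelace sum; only the two edges meeting at P involve k:
2·Area = [((-16)·k − 4·(-13)) + (4·(-7) − (-1)·k)] + 284
       = -15·k + 308 = 518
⇒ k = -14.

-14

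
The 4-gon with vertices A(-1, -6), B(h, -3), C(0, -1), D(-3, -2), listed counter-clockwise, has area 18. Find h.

4

Write out the shoelace sum; only the two edges meeting at B involve h:
2·Area = [((-1)·(-3) − h·(-6)) + (h·(-1) − 0·(-3))] + 13
       = 5·h + 16 = 36
⇒ h = 4.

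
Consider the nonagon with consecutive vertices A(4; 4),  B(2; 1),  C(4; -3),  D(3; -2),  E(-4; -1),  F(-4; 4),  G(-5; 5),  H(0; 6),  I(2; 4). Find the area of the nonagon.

Σ = (-4) + (-10) + (1) + (-11) + (-20) + (0) + (-30) + (-12) + (-8) = -94
Area = |Σ|/2 = 47.

47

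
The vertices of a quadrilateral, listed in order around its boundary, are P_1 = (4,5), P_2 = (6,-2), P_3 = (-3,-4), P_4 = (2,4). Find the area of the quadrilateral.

Σ = (-38) + (-30) + (-4) + (-6) = -78
Area = |Σ|/2 = 39.

39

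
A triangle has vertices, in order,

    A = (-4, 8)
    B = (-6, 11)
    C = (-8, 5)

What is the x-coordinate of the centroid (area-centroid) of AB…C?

Apply the shoelace formula. First the cross-terms c_i = x_i·y_{i+1} − x_{i+1}·y_i:
  4, 58, -44  ⇒  2A = 18, A = 9.
Then Σ (x_i + x_{i+1})·c_i = -324, so x̄ = -324 / (6·9) = -6.

-6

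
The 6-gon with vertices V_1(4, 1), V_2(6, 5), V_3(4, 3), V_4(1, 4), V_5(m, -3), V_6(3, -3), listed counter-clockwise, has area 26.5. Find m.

-1

Write out the shoelace sum; only the two edges meeting at V_5 involve m:
2·Area = [(1·(-3) − m·4) + (m·(-3) − 3·(-3))] + 40
       = -7·m + 46 = 53
⇒ m = -1.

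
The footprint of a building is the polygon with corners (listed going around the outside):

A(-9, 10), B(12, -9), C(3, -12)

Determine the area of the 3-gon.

Apply the shoelace formula: 2A = Σ (x_i·y_{i+1} − x_{i+1}·y_i), indices taken mod 3.
A→B: (-9)(-9) − (12)(10) = -39
B→C: (12)(-12) − (3)(-9) = -117
C→A: (3)(10) − (-9)(-12) = -78
Σ = -234
Area = |Σ|/2 = 117.

117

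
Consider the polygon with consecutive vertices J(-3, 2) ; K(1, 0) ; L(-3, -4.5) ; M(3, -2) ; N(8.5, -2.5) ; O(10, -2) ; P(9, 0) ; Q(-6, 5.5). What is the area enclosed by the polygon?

51.25

Apply the shoelace (surveyor's) formula: 2A = Σ (x_i·y_{i+1} − x_{i+1}·y_i), indices taken mod 8.
Σ = (-2) + (-4.5) + (19.5) + (9.5) + (8) + (18) + (49.5) + (4.5) = 102.5
Area = |Σ|/2 = 51.25.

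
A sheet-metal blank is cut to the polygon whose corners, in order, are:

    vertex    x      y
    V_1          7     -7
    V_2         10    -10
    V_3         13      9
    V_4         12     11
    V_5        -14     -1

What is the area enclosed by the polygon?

251

Apply the surveyor's formula: 2A = Σ (x_i·y_{i+1} − x_{i+1}·y_i), indices taken mod 5.
Σ = (0) + (220) + (35) + (142) + (105) = 502
Area = |Σ|/2 = 251.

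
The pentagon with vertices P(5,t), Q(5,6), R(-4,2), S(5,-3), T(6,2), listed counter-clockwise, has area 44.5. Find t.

5

The doubled signed area Σ (x_i y_{i+1} − x_{i+1} y_i) is linear in t.
With t=0 it equals 84; the coefficient of t is 1 (from the two edges through P).
So 1·t + 84 = 2·44.5 = 89 ⇒ t = 5.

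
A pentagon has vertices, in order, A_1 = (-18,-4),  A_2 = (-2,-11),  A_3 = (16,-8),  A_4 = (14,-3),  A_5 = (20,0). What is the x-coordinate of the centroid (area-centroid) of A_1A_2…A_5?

448/213

Apply the shoelace (surveyor's) formula. First the cross-terms c_i = x_i·y_{i+1} − x_{i+1}·y_i:
  190, 192, 64, 60, -80  ⇒  2A = 426, A = 213.
Then Σ (x_i + x_{i+1})·c_i = 2688, so x̄ = 2688 / (6·213) = 448/213.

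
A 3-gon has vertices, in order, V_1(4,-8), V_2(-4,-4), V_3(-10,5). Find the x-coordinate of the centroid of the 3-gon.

-10/3

Apply the shoelace formula. First the cross-terms c_i = x_i·y_{i+1} − x_{i+1}·y_i:
  -48, -60, 60  ⇒  2A = -48, A = -24.
Then Σ (x_i + x_{i+1})·c_i = 480, so x̄ = 480 / (6·(-24)) = -10/3.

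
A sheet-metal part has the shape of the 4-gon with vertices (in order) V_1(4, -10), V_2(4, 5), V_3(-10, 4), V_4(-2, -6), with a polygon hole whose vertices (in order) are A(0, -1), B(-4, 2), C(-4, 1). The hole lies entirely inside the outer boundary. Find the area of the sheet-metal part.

117

Outer boundary:
Apply the shoelace formula: 2A = Σ (x_i·y_{i+1} − x_{i+1}·y_i), indices taken mod 4.
Σ = (60) + (66) + (68) + (44) = 238
Area = |Σ|/2 = 119.
Hole:
Apply the shoelace formula: 2A = Σ (x_i·y_{i+1} − x_{i+1}·y_i), indices taken mod 3.
Σ = (-4) + (4) + (4) = 4
Area = |Σ|/2 = 2.
Net area = 119 − 2 = 117.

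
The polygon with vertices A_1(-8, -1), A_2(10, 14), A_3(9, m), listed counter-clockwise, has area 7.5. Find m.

Write out the shoelace sum; only the two edges meeting at A_3 involve m:
2·Area = [(10·m − 9·14) + (9·(-1) − (-8)·m)] + -102
       = 18·m + -237 = 15
⇒ m = 14.

14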